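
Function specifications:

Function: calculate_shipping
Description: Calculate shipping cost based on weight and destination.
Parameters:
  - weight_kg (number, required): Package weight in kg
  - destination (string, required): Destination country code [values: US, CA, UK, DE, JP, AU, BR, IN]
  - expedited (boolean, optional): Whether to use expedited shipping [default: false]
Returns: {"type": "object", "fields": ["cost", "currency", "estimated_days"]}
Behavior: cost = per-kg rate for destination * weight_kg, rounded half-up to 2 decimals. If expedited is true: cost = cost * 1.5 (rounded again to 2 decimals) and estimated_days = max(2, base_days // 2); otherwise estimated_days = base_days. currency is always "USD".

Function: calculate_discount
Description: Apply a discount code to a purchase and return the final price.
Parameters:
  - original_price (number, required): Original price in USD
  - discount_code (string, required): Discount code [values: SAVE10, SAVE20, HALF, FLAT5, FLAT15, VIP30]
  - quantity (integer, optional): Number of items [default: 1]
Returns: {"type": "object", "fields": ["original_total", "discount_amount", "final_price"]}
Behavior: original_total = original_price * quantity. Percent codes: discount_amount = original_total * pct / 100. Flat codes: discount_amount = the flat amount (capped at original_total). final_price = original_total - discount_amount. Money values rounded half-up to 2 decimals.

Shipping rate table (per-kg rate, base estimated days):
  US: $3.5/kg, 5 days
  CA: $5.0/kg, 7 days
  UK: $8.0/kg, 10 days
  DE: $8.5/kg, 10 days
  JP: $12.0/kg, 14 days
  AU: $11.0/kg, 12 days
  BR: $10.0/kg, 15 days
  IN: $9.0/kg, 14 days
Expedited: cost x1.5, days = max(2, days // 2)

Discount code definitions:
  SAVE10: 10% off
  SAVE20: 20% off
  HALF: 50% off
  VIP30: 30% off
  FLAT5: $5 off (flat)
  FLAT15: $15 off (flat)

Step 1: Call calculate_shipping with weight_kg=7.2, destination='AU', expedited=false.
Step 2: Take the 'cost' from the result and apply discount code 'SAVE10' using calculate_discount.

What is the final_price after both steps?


Step 1: calculate_shipping(weight_kg=7.2, destination=AU, expedited=false)
  Rate for AU: $11.0/kg, base 12 days
  cost = 11.0 * 7.2 = 79.2 -> 79.20
  expedited not set/false: estimated_days = 12
  -> cost = 79.20 USD
Step 2: calculate_discount(original_price=79.2, discount_code=SAVE10, quantity=1)
  original_total = 79.2 * 1 = 79.20
  SAVE10 = 10% off: discount_amount = 79.20 * 10/100 = 7.92 -> 7.92
  final_price = 79.20 - 7.92 = 71.28
  -> final_price = 71.28
$71.28


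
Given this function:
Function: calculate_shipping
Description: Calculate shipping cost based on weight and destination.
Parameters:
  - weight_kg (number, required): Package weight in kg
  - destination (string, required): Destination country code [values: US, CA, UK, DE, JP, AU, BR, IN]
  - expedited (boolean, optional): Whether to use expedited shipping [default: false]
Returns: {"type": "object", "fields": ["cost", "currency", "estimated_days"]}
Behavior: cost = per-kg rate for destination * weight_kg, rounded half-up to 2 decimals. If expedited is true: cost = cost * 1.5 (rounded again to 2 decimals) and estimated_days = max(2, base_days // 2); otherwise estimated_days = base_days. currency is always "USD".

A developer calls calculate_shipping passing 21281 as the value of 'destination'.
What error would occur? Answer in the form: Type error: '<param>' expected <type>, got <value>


Spec: 'destination' is declared as string; 21281 is an integer.
Type error: 'destination' expected string, got 21281


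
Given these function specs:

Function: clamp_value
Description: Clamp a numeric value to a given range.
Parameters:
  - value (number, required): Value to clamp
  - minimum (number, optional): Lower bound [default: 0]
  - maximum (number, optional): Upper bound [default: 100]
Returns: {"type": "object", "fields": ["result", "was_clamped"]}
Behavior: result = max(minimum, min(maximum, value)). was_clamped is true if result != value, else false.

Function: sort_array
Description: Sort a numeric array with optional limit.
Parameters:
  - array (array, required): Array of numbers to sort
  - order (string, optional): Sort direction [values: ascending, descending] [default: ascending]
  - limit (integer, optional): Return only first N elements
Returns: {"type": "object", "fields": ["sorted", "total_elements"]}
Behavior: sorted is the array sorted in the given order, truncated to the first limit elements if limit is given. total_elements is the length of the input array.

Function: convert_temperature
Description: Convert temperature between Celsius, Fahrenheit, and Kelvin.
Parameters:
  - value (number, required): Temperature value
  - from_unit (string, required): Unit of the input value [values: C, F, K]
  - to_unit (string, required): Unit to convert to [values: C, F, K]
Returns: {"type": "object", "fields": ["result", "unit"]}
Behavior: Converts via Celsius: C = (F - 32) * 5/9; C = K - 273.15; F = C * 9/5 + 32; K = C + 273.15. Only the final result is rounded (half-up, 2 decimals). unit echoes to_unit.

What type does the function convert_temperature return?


The convert_temperature spec declares Returns: {"type": "object", "fields": ["result", "unit"]}
Type:
object


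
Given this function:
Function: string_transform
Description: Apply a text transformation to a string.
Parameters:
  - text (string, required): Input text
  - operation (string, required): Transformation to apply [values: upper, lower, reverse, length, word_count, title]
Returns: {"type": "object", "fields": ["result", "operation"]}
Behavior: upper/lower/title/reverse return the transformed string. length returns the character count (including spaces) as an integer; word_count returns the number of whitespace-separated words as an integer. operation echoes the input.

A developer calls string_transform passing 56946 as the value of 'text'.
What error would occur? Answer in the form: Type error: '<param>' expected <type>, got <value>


Spec: 'text' is declared as string; 56946 is an integer.
Type error: 'text' expected string, got 56946


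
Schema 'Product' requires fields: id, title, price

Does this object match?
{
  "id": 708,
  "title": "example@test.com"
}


Checking required fields...
Missing: price
Invalid - missing required field 'price'


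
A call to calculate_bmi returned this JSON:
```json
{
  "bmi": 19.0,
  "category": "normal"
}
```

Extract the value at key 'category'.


normal


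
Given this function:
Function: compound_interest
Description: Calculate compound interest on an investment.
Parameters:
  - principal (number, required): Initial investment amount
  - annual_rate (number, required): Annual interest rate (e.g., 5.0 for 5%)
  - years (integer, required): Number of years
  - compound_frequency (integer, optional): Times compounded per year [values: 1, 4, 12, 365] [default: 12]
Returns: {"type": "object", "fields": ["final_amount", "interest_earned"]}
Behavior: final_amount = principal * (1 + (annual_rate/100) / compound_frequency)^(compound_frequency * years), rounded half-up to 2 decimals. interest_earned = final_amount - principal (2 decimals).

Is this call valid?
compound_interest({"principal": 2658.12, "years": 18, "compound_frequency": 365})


Checking required parameters...
Missing required parameter: annual_rate
Invalid - missing required parameter 'annual_rate'


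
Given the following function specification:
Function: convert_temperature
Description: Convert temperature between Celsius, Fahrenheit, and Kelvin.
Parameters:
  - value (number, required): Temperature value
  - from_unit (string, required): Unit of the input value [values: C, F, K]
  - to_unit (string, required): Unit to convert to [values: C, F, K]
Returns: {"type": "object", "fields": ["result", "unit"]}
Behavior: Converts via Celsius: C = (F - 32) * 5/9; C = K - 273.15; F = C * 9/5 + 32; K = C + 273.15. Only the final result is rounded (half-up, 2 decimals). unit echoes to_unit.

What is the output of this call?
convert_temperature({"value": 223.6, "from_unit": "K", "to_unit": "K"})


To C: 223.6 - 273.15 = -49.55
To K: -49.55 + 273.15 = 223.6
Round to 2 decimals: 223.6
Output:
{"result": 223.6, "unit": "K"}


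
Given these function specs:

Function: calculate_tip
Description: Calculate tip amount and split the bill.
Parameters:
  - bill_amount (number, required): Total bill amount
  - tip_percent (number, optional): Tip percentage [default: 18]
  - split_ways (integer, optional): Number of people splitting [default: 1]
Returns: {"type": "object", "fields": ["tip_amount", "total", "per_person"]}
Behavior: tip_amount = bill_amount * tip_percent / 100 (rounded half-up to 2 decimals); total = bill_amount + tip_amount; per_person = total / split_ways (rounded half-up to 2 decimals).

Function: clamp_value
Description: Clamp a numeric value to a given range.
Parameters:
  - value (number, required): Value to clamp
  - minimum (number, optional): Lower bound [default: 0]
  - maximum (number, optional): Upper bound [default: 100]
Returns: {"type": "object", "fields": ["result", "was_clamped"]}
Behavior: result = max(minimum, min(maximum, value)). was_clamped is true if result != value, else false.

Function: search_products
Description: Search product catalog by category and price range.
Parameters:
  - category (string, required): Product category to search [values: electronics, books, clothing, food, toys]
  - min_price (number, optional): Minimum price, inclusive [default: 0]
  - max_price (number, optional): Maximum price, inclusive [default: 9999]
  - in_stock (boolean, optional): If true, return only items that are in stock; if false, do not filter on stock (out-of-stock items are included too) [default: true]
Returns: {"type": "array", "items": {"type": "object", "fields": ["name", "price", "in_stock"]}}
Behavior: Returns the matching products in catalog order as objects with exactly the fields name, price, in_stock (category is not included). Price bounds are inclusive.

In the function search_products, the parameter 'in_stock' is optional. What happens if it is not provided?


The search_products spec declares:
  - in_stock (boolean, optional): If true, return only items that are in stock; if false, do not filter on stock (out-of-stock items are included too) [default: true]
It defaults to true


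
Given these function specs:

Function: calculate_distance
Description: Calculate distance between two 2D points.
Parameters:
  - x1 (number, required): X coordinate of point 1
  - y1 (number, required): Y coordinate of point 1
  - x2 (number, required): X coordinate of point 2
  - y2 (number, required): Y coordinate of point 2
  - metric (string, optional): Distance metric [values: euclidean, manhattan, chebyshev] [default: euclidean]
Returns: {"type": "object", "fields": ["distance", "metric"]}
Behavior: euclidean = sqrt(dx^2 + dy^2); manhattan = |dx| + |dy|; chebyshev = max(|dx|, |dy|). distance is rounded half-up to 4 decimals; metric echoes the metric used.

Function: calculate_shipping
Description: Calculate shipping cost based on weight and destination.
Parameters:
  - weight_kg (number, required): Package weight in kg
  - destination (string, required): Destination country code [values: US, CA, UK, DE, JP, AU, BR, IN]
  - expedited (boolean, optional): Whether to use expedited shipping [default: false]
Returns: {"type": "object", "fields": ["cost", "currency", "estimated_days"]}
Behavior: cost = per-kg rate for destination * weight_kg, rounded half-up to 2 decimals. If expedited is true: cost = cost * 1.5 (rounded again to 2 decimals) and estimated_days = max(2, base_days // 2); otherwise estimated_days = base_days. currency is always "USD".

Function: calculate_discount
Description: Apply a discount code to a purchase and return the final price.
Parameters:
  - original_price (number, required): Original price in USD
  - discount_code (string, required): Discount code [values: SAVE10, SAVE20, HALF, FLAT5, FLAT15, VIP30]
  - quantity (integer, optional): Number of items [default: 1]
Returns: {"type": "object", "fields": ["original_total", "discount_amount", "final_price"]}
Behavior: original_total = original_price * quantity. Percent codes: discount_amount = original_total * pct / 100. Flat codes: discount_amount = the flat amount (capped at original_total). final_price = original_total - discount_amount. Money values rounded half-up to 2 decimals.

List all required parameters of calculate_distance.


Parameters of calculate_distance and their required/optional flag:
  x1: required
  y1: required
  x2: required
  y2: required
  metric: optional
x1, x2, y1, y2


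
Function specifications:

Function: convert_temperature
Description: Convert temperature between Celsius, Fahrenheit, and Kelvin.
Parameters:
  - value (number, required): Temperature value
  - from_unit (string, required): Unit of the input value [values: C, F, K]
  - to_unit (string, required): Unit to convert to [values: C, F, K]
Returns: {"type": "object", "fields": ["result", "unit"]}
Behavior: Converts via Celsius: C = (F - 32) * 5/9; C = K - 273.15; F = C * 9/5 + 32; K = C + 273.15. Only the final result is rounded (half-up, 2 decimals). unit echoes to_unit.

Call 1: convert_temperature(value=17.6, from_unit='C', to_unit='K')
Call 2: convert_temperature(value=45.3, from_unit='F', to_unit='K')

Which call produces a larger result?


Call 1:
  Input already in C: 17.6
  To K: 17.6 + 273.15 = 290.75
  Round to 2 decimals: 290.75
  -> 290.75 K
Call 2:
  To C: (45.3 - 32) * 5/9 = 7.388889
  To K: 7.388889 + 273.15 = 280.538889
  Round to 2 decimals: 280.54
  -> 280.54 K
Call 1 (290.75 K)


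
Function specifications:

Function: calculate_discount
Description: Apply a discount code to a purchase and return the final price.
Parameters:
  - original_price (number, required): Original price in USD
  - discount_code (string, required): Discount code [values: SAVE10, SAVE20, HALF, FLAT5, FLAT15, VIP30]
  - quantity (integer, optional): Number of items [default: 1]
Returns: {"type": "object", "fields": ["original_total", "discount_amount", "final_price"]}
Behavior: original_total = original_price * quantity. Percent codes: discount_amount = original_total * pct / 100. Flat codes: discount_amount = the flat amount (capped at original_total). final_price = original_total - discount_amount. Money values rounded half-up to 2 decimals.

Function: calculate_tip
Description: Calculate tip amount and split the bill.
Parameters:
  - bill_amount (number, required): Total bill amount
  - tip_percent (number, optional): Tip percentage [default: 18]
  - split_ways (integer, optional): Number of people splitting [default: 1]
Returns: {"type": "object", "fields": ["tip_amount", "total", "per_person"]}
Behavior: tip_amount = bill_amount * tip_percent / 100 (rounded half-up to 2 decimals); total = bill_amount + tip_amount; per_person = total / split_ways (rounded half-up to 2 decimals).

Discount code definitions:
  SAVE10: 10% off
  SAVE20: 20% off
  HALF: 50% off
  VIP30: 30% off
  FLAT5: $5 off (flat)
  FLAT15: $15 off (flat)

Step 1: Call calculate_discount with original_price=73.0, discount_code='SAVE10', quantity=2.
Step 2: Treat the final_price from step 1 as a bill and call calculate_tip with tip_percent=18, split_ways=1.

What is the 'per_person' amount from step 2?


Step 1: calculate_discount(original_price=73.0, discount_code=SAVE10, quantity=2)
  original_total = 73.0 * 2 = 146.00
  SAVE10 = 10% off: discount_amount = 146.00 * 10/100 = 14.6 -> 14.60
  final_price = 146.00 - 14.60 = 131.40
  -> final_price = 131.40
Step 2: calculate_tip(bill_amount=131.4, tip_percent=18, split_ways=1)
  tip_amount = 131.4 * 18/100 = 23.652 -> 23.65
  total = 131.4 + 23.65 = 155.05
  per_person = 155.05 / 1 = 155.05 -> 155.05
  -> per_person = 155.05
$155.05


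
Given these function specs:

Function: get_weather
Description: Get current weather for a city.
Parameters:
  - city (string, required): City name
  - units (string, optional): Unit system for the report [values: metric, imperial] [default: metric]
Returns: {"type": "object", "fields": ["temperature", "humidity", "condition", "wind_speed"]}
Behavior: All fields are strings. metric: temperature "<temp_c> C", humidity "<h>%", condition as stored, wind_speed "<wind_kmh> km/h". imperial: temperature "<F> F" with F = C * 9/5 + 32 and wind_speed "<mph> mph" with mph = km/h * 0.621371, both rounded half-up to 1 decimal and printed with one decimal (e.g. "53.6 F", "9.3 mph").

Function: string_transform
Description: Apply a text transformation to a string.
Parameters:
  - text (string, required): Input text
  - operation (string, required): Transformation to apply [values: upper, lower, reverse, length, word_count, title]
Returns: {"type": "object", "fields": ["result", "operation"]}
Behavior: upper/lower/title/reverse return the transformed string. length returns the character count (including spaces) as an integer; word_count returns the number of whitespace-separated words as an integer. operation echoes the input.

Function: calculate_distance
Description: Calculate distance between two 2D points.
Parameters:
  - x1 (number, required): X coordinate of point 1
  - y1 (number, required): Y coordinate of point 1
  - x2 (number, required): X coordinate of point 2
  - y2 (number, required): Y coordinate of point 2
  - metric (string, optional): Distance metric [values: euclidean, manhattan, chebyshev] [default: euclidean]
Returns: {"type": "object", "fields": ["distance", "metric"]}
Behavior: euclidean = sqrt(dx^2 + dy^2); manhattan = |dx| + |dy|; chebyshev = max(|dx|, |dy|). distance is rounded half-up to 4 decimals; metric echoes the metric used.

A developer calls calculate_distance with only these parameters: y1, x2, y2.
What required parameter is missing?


Required parameters: x1, y1, x2, y2
Provided: y1, x2, y2
Missing: x1
x1


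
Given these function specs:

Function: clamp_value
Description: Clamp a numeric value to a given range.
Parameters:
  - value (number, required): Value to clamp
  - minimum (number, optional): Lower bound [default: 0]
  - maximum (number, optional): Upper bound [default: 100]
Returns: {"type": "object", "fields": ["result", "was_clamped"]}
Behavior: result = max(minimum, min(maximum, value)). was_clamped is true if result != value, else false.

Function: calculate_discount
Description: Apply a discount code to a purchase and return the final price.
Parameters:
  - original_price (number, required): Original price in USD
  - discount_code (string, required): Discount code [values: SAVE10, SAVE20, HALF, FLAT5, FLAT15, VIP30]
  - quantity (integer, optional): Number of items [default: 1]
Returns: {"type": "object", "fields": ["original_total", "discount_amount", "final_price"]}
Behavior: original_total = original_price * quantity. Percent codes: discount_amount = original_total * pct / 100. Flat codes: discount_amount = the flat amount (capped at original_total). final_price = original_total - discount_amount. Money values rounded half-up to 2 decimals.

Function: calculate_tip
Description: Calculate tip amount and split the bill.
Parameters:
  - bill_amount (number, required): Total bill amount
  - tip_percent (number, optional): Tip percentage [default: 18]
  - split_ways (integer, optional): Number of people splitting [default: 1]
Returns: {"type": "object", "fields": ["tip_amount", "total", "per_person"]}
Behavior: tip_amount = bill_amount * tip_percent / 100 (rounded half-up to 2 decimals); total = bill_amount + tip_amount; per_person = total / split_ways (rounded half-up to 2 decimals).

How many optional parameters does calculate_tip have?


Parameters of calculate_tip: bill_amount (required), tip_percent (optional), split_ways (optional)
Optional count:
2


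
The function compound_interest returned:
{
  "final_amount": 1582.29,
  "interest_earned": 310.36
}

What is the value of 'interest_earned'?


310.36


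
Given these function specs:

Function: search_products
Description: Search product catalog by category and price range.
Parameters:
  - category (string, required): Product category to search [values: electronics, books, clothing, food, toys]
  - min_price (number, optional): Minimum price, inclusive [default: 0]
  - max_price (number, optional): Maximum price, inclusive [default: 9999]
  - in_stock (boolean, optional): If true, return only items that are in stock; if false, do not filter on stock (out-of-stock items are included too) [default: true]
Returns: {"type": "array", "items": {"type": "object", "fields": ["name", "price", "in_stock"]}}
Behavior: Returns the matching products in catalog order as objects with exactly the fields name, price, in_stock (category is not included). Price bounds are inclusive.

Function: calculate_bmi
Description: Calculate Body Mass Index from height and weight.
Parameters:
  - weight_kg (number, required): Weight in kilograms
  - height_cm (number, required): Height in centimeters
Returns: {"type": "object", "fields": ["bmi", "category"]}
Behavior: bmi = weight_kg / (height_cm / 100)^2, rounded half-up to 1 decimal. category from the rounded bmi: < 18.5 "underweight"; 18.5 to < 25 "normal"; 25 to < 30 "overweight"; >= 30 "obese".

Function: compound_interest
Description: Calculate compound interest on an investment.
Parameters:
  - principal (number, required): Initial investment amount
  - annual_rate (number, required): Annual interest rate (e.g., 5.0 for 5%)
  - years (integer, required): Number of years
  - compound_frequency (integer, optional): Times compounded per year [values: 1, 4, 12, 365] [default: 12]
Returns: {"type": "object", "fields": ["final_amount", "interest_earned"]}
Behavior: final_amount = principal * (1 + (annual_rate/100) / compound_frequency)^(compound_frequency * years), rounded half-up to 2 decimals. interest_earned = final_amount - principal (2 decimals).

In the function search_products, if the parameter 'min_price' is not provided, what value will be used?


The search_products spec declares:
  - min_price (number, optional): Minimum price, inclusive [default: 0]
Default:
0


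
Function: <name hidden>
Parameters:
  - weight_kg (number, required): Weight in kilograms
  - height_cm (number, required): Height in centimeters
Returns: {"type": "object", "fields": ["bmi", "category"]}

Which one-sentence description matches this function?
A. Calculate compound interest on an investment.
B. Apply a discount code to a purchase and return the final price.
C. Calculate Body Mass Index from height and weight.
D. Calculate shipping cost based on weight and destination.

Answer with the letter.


Parameters weight_kg, height_cm and return ["bmi", "category"] fit: Calculate Body Mass Index from height and weight.
C


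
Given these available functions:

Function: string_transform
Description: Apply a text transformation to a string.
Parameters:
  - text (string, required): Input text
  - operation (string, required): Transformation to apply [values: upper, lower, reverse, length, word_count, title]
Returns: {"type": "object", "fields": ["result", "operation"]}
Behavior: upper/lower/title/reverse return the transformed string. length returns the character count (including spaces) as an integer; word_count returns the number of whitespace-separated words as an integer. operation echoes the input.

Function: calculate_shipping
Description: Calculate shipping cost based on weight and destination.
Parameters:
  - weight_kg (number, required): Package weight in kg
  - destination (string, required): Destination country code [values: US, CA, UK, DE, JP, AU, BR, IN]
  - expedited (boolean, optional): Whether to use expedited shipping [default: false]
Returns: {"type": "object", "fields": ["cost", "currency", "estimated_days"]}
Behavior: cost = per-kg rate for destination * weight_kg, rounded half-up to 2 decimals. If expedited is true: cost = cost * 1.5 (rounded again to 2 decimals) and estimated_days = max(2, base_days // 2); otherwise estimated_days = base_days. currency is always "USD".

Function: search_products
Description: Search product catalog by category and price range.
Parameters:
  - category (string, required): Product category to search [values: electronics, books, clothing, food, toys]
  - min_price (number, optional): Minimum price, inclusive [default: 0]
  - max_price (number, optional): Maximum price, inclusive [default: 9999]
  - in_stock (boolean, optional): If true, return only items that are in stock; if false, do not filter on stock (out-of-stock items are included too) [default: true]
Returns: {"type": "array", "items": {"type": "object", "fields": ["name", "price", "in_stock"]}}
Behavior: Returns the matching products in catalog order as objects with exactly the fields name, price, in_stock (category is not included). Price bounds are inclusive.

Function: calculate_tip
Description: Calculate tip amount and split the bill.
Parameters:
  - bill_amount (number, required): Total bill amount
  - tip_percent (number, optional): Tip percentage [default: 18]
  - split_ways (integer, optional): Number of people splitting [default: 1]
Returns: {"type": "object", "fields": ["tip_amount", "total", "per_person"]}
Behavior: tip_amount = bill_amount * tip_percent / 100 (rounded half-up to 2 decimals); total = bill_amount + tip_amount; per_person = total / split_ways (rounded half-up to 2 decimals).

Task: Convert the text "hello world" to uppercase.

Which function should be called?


The task needs a function whose description is: Apply a text transformation to a string.
string_transform


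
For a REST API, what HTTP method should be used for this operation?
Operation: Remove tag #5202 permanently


GET = read, POST = create, PUT = update/replace, DELETE = remove
This operation is a removal.
DELETE


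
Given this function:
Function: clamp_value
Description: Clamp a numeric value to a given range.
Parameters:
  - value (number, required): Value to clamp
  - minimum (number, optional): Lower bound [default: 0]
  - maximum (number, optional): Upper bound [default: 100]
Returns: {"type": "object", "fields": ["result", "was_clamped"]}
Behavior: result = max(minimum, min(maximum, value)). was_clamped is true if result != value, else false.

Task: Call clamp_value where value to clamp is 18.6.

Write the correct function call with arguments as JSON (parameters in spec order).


Mapping each described value to its parameter name:
  'Value to clamp' -> value = 18.6
clamp_value({"value": 18.6})


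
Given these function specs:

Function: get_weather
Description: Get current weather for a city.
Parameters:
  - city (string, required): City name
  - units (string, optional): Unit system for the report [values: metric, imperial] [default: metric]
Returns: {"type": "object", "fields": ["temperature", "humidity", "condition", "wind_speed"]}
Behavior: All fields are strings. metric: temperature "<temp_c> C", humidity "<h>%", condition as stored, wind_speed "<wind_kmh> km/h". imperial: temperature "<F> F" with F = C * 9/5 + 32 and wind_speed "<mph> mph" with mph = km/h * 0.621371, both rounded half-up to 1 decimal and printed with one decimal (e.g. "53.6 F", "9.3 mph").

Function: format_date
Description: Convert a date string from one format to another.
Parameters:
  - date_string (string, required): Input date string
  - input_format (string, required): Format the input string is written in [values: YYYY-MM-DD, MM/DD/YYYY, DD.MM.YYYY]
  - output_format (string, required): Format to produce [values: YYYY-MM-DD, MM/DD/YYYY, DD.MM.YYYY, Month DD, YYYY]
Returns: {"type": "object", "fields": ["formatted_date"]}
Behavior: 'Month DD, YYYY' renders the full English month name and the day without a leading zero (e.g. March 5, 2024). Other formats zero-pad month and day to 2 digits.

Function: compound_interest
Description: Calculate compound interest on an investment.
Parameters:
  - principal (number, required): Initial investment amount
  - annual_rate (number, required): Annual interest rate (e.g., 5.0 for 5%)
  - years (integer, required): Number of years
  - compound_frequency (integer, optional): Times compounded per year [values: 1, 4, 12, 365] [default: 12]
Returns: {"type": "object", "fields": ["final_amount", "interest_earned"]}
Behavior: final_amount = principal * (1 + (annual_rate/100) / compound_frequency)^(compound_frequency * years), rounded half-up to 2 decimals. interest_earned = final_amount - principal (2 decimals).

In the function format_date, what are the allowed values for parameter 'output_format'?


The format_date spec declares:
  - output_format (string, required): Format to produce [values: YYYY-MM-DD, MM/DD/YYYY, DD.MM.YYYY, Month DD, YYYY]
Allowed values:
YYYY-MM-DD, MM/DD/YYYY, DD.MM.YYYY, Month DD, YYYY


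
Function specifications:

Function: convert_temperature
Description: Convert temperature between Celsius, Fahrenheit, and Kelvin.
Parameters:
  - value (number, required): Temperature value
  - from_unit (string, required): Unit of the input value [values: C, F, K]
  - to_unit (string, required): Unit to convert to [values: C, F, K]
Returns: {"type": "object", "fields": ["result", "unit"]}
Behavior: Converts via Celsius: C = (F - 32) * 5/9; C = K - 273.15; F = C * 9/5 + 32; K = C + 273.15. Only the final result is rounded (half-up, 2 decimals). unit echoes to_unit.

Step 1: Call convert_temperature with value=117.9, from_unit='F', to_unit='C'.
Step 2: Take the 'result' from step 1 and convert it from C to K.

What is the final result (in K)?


Step 1: convert_temperature(value=117.9, from_unit=F, to_unit=C)
  To C: (117.9 - 32) * 5/9 = 47.722222
  Target is C: 47.722222
  Round to 2 decimals: 47.72
  -> result = 47.72 C
Step 2: convert_temperature(value=47.72, from_unit=C, to_unit=K)
  Input already in C: 47.72
  To K: 47.72 + 273.15 = 320.87
  Round to 2 decimals: 320.87
  -> result = 320.87 K
320.87 K


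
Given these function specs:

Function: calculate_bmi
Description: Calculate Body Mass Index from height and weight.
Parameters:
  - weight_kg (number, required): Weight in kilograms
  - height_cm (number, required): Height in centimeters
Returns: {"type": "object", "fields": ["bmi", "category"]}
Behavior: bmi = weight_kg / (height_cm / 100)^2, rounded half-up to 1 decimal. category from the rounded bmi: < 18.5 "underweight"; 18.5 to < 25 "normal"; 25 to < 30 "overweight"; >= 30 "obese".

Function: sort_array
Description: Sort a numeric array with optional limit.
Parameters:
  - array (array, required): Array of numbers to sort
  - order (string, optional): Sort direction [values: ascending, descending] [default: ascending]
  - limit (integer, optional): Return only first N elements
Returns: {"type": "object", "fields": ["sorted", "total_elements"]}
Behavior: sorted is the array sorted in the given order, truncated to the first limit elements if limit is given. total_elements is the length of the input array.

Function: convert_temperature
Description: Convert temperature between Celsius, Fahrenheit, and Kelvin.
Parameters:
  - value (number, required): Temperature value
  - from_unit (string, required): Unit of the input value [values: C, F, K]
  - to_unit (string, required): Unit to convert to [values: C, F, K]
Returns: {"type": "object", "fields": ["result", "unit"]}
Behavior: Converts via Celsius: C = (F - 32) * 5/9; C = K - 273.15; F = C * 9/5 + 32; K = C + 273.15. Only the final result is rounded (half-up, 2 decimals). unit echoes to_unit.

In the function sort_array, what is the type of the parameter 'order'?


The sort_array spec declares:
  - order (string, optional): Sort direction [values: ascending, descending] [default: ascending]
Type:
string


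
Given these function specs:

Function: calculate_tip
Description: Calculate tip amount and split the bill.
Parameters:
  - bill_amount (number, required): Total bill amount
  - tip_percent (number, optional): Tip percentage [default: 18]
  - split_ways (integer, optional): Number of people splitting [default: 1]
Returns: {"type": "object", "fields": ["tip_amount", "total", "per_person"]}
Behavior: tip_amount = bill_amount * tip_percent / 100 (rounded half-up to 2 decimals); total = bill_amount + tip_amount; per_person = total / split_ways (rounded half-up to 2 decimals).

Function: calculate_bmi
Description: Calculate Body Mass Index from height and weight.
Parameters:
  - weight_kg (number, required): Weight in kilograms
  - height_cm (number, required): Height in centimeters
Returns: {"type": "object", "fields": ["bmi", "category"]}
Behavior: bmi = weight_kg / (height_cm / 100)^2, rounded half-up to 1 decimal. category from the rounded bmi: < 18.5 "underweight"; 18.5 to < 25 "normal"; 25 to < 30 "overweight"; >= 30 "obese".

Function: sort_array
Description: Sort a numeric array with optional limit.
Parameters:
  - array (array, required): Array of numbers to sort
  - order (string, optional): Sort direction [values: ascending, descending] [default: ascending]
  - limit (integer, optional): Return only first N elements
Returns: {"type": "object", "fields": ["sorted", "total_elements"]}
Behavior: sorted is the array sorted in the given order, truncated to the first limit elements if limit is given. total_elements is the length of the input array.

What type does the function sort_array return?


The sort_array spec declares Returns: {"type": "object", "fields": ["sorted", "total_elements"]}
Type:
object


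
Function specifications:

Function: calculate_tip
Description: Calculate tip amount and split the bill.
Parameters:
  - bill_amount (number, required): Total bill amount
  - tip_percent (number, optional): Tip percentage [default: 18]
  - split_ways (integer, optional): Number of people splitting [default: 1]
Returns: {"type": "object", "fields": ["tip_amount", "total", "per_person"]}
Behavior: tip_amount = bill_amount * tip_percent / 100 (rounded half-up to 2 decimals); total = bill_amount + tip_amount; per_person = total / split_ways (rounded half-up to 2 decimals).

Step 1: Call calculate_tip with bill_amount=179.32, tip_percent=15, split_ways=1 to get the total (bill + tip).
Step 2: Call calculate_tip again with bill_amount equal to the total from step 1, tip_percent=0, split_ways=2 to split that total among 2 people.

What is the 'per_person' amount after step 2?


Step 1: calculate_tip(bill_amount=179.32, tip_percent=15, split_ways=1)
  tip_amount = 179.32 * 15/100 = 26.898 -> 26.90
  total = 179.32 + 26.90 = 206.22
  per_person = 206.22 / 1 = 206.22 -> 206.22
  -> total = 206.22
Step 2: calculate_tip(bill_amount=206.22, tip_percent=0, split_ways=2)
  tip_amount = 206.22 * 0/100 = 0 -> 0.00
  total = 206.22 + 0.00 = 206.22
  per_person = 206.22 / 2 = 103.11 -> 103.11
  -> per_person = 103.11
$103.11


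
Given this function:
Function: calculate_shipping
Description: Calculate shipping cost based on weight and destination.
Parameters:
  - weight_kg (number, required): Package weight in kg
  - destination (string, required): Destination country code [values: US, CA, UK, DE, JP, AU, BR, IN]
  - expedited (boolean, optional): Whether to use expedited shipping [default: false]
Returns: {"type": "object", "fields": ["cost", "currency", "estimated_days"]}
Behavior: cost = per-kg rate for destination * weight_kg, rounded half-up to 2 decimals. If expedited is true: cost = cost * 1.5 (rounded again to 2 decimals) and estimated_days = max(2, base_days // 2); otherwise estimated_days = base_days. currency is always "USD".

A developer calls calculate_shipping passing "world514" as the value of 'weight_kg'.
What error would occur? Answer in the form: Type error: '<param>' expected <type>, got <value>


Spec: 'weight_kg' is declared as number; "world514" is a string.
Type error: 'weight_kg' expected number, got "world514"


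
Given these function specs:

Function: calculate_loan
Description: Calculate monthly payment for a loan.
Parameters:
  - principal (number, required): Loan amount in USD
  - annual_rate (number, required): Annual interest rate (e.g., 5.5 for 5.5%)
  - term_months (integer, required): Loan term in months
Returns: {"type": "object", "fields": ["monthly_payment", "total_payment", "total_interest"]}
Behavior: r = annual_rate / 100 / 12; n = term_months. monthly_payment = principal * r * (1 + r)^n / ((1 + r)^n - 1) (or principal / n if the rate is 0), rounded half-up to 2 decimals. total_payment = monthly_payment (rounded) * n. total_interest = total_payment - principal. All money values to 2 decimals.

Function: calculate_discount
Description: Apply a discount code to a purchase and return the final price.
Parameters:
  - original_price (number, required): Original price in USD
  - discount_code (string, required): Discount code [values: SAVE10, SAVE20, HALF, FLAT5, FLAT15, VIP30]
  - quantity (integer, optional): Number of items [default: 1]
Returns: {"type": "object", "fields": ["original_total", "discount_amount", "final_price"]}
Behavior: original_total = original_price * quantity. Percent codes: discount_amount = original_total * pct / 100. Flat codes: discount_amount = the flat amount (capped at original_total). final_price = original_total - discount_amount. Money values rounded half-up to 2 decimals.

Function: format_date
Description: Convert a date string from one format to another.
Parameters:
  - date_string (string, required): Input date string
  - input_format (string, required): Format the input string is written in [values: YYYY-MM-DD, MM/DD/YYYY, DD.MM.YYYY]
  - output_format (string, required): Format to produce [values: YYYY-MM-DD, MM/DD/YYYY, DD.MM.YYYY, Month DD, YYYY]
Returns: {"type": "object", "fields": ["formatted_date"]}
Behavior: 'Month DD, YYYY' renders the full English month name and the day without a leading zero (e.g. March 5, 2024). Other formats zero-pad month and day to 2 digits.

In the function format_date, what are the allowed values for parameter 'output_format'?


The format_date spec declares:
  - output_format (string, required): Format to produce [values: YYYY-MM-DD, MM/DD/YYYY, DD.MM.YYYY, Month DD, YYYY]
Allowed values:
YYYY-MM-DD, MM/DD/YYYY, DD.MM.YYYY, Month DD, YYYY


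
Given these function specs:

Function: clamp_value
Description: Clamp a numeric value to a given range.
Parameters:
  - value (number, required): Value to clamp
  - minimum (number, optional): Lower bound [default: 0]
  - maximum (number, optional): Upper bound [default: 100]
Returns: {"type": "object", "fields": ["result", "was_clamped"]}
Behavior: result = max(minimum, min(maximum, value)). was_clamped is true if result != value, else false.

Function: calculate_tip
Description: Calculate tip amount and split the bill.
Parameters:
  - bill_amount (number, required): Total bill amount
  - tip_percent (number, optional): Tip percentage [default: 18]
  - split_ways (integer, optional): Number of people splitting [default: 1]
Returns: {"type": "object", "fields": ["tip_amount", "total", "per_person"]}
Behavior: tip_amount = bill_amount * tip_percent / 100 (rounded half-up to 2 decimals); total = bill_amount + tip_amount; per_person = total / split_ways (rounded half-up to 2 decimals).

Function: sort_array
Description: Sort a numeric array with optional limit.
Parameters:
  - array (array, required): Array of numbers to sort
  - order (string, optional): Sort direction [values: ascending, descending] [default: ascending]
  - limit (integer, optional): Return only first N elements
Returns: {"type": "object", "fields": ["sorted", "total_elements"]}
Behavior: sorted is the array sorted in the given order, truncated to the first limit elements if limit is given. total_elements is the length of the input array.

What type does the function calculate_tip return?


The calculate_tip spec declares Returns: {"type": "object", "fields": ["tip_amount", "total", "per_person"]}
Type:
object


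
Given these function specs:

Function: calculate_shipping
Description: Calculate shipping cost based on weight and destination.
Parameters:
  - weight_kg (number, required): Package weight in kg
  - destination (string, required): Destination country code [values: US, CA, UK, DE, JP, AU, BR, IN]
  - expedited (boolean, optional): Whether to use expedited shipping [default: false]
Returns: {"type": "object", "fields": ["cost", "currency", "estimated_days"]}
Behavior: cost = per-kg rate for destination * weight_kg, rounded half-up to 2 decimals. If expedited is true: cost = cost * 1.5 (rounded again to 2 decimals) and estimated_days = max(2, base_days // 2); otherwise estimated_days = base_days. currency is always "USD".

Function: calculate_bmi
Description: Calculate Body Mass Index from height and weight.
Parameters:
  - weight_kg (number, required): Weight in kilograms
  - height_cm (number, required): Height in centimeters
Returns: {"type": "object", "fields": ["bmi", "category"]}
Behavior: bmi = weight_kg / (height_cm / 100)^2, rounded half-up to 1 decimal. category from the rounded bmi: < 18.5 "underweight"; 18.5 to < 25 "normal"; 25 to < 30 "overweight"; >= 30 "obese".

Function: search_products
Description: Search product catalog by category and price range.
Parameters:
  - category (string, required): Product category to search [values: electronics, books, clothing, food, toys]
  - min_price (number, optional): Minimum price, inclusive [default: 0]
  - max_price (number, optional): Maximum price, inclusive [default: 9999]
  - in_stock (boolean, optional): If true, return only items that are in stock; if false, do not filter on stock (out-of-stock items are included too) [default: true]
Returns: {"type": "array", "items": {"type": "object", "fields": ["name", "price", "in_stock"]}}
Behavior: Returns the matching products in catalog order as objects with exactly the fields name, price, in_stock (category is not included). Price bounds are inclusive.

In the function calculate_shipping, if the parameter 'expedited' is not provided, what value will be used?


The calculate_shipping spec declares:
  - expedited (boolean, optional): Whether to use expedited shipping [default: false]
Default:
false
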